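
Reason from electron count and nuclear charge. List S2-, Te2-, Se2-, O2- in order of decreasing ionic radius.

Te2- > Se2- > S2- > O2-

Same group, same charge. Going down the group adds an extra shell of electrons, so the ion gets larger: O2- is highest in the group and smallest.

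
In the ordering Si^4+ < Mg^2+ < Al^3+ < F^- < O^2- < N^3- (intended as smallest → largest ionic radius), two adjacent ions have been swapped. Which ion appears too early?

Mg^2+

Check each adjacent pair. Mg^2+ and Al^3+ are reversed: both have 10 electrons but Z(Al)=13 > Z(Mg)=12, so Al^3+ should be the smaller of the two. No other neighbouring pair contradicts the periodic trends, so Mg^2+ is the ion listed too early.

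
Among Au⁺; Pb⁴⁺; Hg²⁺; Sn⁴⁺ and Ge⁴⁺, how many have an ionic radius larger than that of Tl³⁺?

2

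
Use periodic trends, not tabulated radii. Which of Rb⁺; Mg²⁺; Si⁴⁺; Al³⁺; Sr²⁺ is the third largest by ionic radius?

Mg²⁺

Tabulating Z and e⁻: Si⁴⁺ has 10 e⁻ (Z=14), Al³⁺ has 10 e⁻ (Z=13), Mg²⁺ has 10 e⁻ (Z=12), Sr²⁺ has 36 e⁻ (Z=38), Rb⁺ has 36 e⁻ (Z=37). Si⁴⁺ < Al³⁺ (both 10 e⁻, Z=14>13); Al³⁺ < Mg²⁺ (isoelectronic, higher Z=13 is smaller); Mg²⁺ < Sr²⁺ (same group, period 3 vs 5); Sr²⁺ < Rb⁺ (isoelectronic, higher Z=38 is smaller).
Ordering: Si⁴⁺ < Al³⁺ < Mg²⁺ < Sr²⁺ < Rb⁺. The third largest is Mg²⁺.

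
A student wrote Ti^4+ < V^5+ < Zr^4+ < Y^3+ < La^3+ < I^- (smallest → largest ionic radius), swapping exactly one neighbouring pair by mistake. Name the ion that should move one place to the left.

V^5+

Check each adjacent pair. Ti^4+ and V^5+ are reversed: they are isoelectronic (18 e⁻) and V has more protons than Ti (23 vs 22), making V^5+ smaller. No other neighbouring pair contradicts the periodic trends, so V^5+ is the ion listed too late.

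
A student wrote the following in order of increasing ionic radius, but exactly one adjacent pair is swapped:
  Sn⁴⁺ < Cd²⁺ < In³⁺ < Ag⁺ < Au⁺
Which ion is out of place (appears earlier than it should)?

Scanning neighbour by neighbour, only Cd²⁺/In³⁺ violates a trend: In³⁺ and Cd²⁺ share 46 electrons; the higher nuclear charge on In (Z=49) contracts it more, so In³⁺ < Cd²⁺. That makes Cd²⁺ the one sitting a position early relative to where it belongs.

Cd²⁺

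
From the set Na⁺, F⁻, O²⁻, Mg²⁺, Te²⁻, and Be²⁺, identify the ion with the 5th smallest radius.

O²⁻

Work out protons and electrons: Be²⁺: 2 e⁻, Z=4, Mg²⁺: 10 e⁻, Z=12, Na⁺: 10 e⁻, Z=11, F⁻: 10 e⁻, Z=9, O²⁻: 10 e⁻, Z=8, Te²⁻: 54 e⁻, Z=52. Be²⁺ < Mg²⁺ (same group, 1 shell fewer); Mg²⁺ < Na⁺ (both 10 e⁻, Z=12>11); Na⁺ < F⁻ (isoelectronic, higher Z=11 is smaller); F⁻ < O²⁻ (both 10 e⁻, Z=9>8); O²⁻ < Te²⁻ (same group, period 2 vs 5).
So the order is Be²⁺ < Mg²⁺ < Na⁺ < F⁻ < O²⁻ < Te²⁻; the 5th-smallest ion is O²⁻.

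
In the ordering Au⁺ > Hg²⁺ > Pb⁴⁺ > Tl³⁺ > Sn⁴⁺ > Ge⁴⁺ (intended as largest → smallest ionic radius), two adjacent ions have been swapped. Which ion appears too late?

Tl³⁺

The pair Pb⁴⁺, Tl³⁺ is the wrong way round — Pb⁴⁺ and Tl³⁺ share 78 electrons; the higher nuclear charge on Pb (Z=82) contracts it more, so Pb⁴⁺ < Tl³⁺. All other adjacent pairs agree with periodic trends, so Tl³⁺ is the misplaced ion.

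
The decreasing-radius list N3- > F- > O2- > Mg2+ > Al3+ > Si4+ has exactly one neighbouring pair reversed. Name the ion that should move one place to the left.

O2-

Check each adjacent pair. F- and O2- are reversed: F- and O2- share 10 electrons; the higher nuclear charge on F (Z=9) contracts it more, so F- < O2-. No other neighbouring pair contradicts the periodic trends, so O2- is the ion listed too late.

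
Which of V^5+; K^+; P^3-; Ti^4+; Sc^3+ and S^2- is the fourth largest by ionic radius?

Each ion has 18 electrons. The ranking follows nuclear charge in reverse — greater Z gives a smaller radius. V^5+ (Z=23), Ti^4+ (Z=22), Sc^3+ (Z=21), K^+ (Z=19), S^2- (Z=16), P^3- (Z=15).
Ordering: V^5+ < Ti^4+ < Sc^3+ < K^+ < S^2- < P^3-. The fourth largest is Sc^3+.

Sc^3+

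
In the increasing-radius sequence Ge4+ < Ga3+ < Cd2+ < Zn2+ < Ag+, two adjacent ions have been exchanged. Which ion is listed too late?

Compare adjacent ions: same group and charge — period 4 sits above period 5, so Zn2+ is smaller — yet in this increasing list Cd2+ sits before Zn2+. Nothing else is reversed, so Zn2+ should move one place to the left.

Zn2+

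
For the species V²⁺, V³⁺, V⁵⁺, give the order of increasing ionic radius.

V⁵⁺ < V³⁺ < V²⁺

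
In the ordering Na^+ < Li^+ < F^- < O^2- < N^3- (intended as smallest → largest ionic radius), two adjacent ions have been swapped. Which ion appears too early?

Na^+

Check each adjacent pair. Na^+ and Li^+ are reversed: both in group 1 with the same charge; Li^+ (period 2) has the smaller radius. No other neighbouring pair contradicts the periodic trends, so Na^+ is the ion listed too early.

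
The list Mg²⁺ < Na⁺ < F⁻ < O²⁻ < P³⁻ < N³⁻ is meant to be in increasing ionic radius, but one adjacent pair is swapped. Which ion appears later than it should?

Check each adjacent pair. P³⁻ and N³⁻ are reversed: same group and charge — period 2 sits above period 3, so N³⁻ is smaller. No other neighbouring pair contradicts the periodic trends, so N³⁻ is the ion listed too late.

N³⁻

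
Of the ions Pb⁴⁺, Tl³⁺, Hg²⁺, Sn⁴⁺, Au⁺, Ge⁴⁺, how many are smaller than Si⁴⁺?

0

Si⁴⁺: 10 e⁻, Z=14, Ge⁴⁺: 28 e⁻, Z=32, Sn⁴⁺: 46 e⁻, Z=50, Pb⁴⁺: 78 e⁻, Z=82, Tl³⁺: 78 e⁻, Z=81, Hg²⁺: 78 e⁻, Z=80, Au⁺: 78 e⁻, Z=79. Si⁴⁺ < Ge⁴⁺ (same group, period 3 vs 4); Ge⁴⁺ < Sn⁴⁺ (same group, 1 shell fewer); Sn⁴⁺ < Pb⁴⁺ (same group, period 5 vs 6); Pb⁴⁺ < Tl³⁺ (both 78 e⁻, Z=82>81); Tl³⁺ < Hg²⁺ (both 78 e⁻, Z=81>80); Hg²⁺ < Au⁺ (both 78 e⁻, Z=80>79).
Ordering all of them (including Si⁴⁺) by radius gives Si⁴⁺ < Ge⁴⁺ < Sn⁴⁺ < Pb⁴⁺ < Tl³⁺ < Hg²⁺ < Au⁺. So 0 are smaller.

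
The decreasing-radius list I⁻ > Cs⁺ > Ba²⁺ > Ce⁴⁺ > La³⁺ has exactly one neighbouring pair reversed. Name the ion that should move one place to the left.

Scanning neighbour by neighbour, only Ce⁴⁺/La³⁺ violates a trend: they are isoelectronic (54 e⁻) and Ce has more protons than La (58 vs 57), making Ce⁴⁺ smaller. That makes La³⁺ the one sitting a position late relative to where it belongs.

La³⁺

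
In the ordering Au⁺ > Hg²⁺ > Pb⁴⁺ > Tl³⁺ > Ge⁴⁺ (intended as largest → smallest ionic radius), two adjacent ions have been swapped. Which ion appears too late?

Tl³⁺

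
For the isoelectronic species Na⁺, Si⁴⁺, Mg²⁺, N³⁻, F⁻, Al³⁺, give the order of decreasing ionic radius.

N³⁻ > F⁻ > Na⁺ > Mg²⁺ > Al³⁺ > Si⁴⁺

Isoelectronic series (10 e⁻ each). Size is set by nuclear charge: more protons means a smaller ion. Si⁴⁺ (Z=14), Al³⁺ (Z=13), Mg²⁺ (Z=12), Na⁺ (Z=11), F⁻ (Z=9), N³⁻ (Z=7).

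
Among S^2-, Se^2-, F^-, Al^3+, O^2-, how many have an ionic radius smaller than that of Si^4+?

First list Z and electron count for each: Si^4+ (Z=14, 10 e⁻), Al^3+ (Z=13, 10 e⁻), F^- (Z=9, 10 e⁻), O^2- (Z=8, 10 e⁻), S^2- (Z=16, 18 e⁻), Se^2- (Z=34, 36 e⁻). Si^4+ < Al^3+ (isoelectronic, higher Z=14 is smaller); Al^3+ < F^- (isoelectronic, higher Z=13 is smaller); F^- < O^2- (both 10 e⁻, Z=9>8); O^2- < S^2- (same group, 1 shell fewer); S^2- < Se^2- (same group, period 3 vs 4).
Overall: Si^4+ < Al^3+ < F^- < O^2- < S^2- < Se^2-. Si^4+ has 0 below it and 5 above. So 0 are smaller.

0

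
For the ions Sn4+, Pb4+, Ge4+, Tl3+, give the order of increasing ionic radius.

First list Z and electron count for each: Ge4+ (Z=32, 28 e⁻), Sn4+ (Z=50, 46 e⁻), Pb4+ (Z=82, 78 e⁻), Tl3+ (Z=81, 78 e⁻). Ge4+ < Sn4+ (same group, period 4 vs 5); Sn4+ < Pb4+ (same group, period 5 vs 6); Pb4+ < Tl3+ (both 78 e⁻, Z=82>81).

Ge4+ < Sn4+ < Pb4+ < Tl3+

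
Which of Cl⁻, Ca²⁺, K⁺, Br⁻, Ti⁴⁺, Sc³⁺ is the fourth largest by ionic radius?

Electron counts and nuclear charges: Ti⁴⁺: 18 e⁻, Z=22, Sc³⁺: 18 e⁻, Z=21, Ca²⁺: 18 e⁻, Z=20, K⁺: 18 e⁻, Z=19, Cl⁻: 18 e⁻, Z=17, Br⁻: 36 e⁻, Z=35. Ti⁴⁺ < Sc³⁺ (isoelectronic, higher Z=22 is smaller); Sc³⁺ < Ca²⁺ (both 18 e⁻, Z=21>20); Ca²⁺ < K⁺ (isoelectronic, higher Z=20 is smaller); K⁺ < Cl⁻ (both 18 e⁻, Z=19>17); Cl⁻ < Br⁻ (same group, period 3 vs 4).
Ordering: Ti⁴⁺ < Sc³⁺ < Ca²⁺ < K⁺ < Cl⁻ < Br⁻. The fourth largest is Ca²⁺.

Ca²⁺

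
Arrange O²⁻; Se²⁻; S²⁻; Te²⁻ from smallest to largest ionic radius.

Same group, same charge. Going down the group adds an extra shell of electrons, so the ion gets larger: O²⁻ is highest in the group and smallest.

O²⁻ < S²⁻ < Se²⁻ < Te²⁻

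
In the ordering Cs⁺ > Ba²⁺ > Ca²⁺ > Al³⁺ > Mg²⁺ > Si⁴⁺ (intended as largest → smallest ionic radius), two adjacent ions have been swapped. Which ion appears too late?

Mg²⁺

The pair Al³⁺, Mg²⁺ is the wrong way round — Al³⁺ and Mg²⁺ share 10 electrons; the higher nuclear charge on Al (Z=13) contracts it more, so Al³⁺ < Mg²⁺. All other adjacent pairs agree with periodic trends, so Mg²⁺ is the misplaced ion.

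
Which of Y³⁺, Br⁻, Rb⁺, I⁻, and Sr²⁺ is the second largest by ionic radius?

Br⁻

Work out protons and electrons: Y³⁺ (Z=39, 36 e⁻), Sr²⁺ (Z=38, 36 e⁻), Rb⁺ (Z=37, 36 e⁻), Br⁻ (Z=35, 36 e⁻), I⁻ (Z=53, 54 e⁻). Y³⁺ < Sr²⁺ (both 36 e⁻, Z=39>38); Sr²⁺ < Rb⁺ (isoelectronic, higher Z=38 is smaller); Rb⁺ < Br⁻ (isoelectronic, higher Z=37 is smaller); Br⁻ < I⁻ (same group, 1 shell fewer).
Ordering: Y³⁺ < Sr²⁺ < Rb⁺ < Br⁻ < I⁻. The second largest is Br⁻.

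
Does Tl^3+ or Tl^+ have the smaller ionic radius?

Tl^3+

Same element, different charge: the more highly charged cation has fewer electrons and a greater effective nuclear charge per electron, making Tl^3+ the smallest.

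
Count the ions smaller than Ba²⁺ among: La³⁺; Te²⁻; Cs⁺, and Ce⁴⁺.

Each ion has 54 electrons. The ranking follows nuclear charge in reverse — greater Z gives a smaller radius. Ce⁴⁺ (Z=58), La³⁺ (Z=57), Ba²⁺ (Z=56), Cs⁺ (Z=55), Te²⁻ (Z=52).
Ordering all of them (including Ba²⁺) by radius gives Ce⁴⁺ < La³⁺ < Ba²⁺ < Cs⁺ < Te²⁻. That's 2.

2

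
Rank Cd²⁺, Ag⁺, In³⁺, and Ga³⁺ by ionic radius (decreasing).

Tabulating Z and e⁻: Ga³⁺ (Z=31, 28 e⁻), In³⁺ (Z=49, 46 e⁻), Cd²⁺ (Z=48, 46 e⁻), Ag⁺ (Z=47, 46 e⁻). Ga³⁺ < In³⁺ (same group, period 4 vs 5); In³⁺ < Cd²⁺ (isoelectronic, higher Z=49 is smaller); Cd²⁺ < Ag⁺ (both 46 e⁻, Z=48>47).

Ag⁺ > Cd²⁺ > In³⁺ > Ga³⁺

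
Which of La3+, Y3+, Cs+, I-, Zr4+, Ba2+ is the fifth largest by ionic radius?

Y3+

Work out protons and electrons: Zr4+ (Z=40, 36 e⁻), Y3+ (Z=39, 36 e⁻), La3+ (Z=57, 54 e⁻), Ba2+ (Z=56, 54 e⁻), Cs+ (Z=55, 54 e⁻), I- (Z=53, 54 e⁻). Zr4+ < Y3+ (isoelectronic, higher Z=40 is smaller); Y3+ < La3+ (same group, period 5 vs 6); La3+ < Ba2+ (both 54 e⁻, Z=57>56); Ba2+ < Cs+ (both 54 e⁻, Z=56>55); Cs+ < I- (isoelectronic, higher Z=55 is smaller).
Full ascending order: Zr4+ < Y3+ < La3+ < Ba2+ < Cs+ < I-. Counting from the largest, position 5 is Y3+.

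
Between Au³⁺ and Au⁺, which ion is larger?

Au⁺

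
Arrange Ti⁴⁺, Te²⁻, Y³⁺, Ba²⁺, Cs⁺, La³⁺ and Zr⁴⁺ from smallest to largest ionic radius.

Ti⁴⁺ < Zr⁴⁺ < Y³⁺ < La³⁺ < Ba²⁺ < Cs⁺ < Te²⁻

Electron counts and nuclear charges: Ti⁴⁺ has 18 e⁻ (Z=22), Zr⁴⁺ has 36 e⁻ (Z=40), Y³⁺ has 36 e⁻ (Z=39), La³⁺ has 54 e⁻ (Z=57), Ba²⁺ has 54 e⁻ (Z=56), Cs⁺ has 54 e⁻ (Z=55), Te²⁻ has 54 e⁻ (Z=52). Ti⁴⁺ < Zr⁴⁺ (same group, 1 shell fewer); Zr⁴⁺ < Y³⁺ (isoelectronic, higher Z=40 is smaller); Y³⁺ < La³⁺ (same group, 1 shell fewer); La³⁺ < Ba²⁺ (isoelectronic, higher Z=57 is smaller); Ba²⁺ < Cs⁺ (isoelectronic, higher Z=56 is smaller); Cs⁺ < Te²⁻ (isoelectronic, higher Z=55 is smaller).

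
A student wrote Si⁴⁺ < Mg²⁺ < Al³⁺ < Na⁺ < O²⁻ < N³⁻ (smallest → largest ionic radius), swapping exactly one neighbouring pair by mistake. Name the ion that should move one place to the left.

Al³⁺

Scanning neighbour by neighbour, only Mg²⁺/Al³⁺ violates a trend: they are isoelectronic (10 e⁻) and Al has more protons than Mg (13 vs 12), making Al³⁺ smaller. That makes Al³⁺ the one sitting a position late relative to where it belongs.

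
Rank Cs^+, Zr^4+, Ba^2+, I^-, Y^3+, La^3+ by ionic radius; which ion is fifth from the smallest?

Tabulating Z and e⁻: Zr^4+: 36 e⁻, Z=40, Y^3+: 36 e⁻, Z=39, La^3+: 54 e⁻, Z=57, Ba^2+: 54 e⁻, Z=56, Cs^+: 54 e⁻, Z=55, I^-: 54 e⁻, Z=53. Zr^4+ < Y^3+ (isoelectronic, higher Z=40 is smaller); Y^3+ < La^3+ (same group, 1 shell fewer); La^3+ < Ba^2+ (both 54 e⁻, Z=57>56); Ba^2+ < Cs^+ (both 54 e⁻, Z=56>55); Cs^+ < I^- (both 54 e⁻, Z=55>53).
So the order is Zr^4+ < Y^3+ < La^3+ < Ba^2+ < Cs^+ < I^-; the 5th-smallest ion is Cs^+.

Cs^+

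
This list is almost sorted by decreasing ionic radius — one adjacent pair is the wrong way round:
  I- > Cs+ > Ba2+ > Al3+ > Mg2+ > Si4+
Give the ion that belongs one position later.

Check each adjacent pair. Al3+ and Mg2+ are reversed: Al3+ and Mg2+ share 10 electrons; the higher nuclear charge on Al (Z=13) contracts it more, so Al3+ < Mg2+. No other neighbouring pair contradicts the periodic trends, so Al3+ is the ion listed too early.

Al3+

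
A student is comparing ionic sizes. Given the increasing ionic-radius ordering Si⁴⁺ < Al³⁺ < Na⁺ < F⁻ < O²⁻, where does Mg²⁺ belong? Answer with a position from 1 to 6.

3

Each ion has 10 electrons. The ranking follows nuclear charge in reverse — greater Z gives a smaller radius. Si⁴⁺ (Z=14), Al³⁺ (Z=13), Mg²⁺ (Z=12), Na⁺ (Z=11), F⁻ (Z=9), O²⁻ (Z=8).
With Mg²⁺ included the full order is Si⁴⁺ < Al³⁺ < Mg²⁺ < Na⁺ < F⁻ < O²⁻, so it takes position 3.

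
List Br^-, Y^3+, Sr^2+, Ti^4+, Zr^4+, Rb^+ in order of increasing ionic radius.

Work out protons and electrons: Ti^4+: 18 e⁻, Z=22, Zr^4+: 36 e⁻, Z=40, Y^3+: 36 e⁻, Z=39, Sr^2+: 36 e⁻, Z=38, Rb^+: 36 e⁻, Z=37, Br^-: 36 e⁻, Z=35. Ti^4+ < Zr^4+ (same group, period 4 vs 5); Zr^4+ < Y^3+ (both 36 e⁻, Z=40>39); Y^3+ < Sr^2+ (both 36 e⁻, Z=39>38); Sr^2+ < Rb^+ (isoelectronic, higher Z=38 is smaller); Rb^+ < Br^- (both 36 e⁻, Z=37>35).

Ti^4+ < Zr^4+ < Y^3+ < Sr^2+ < Rb^+ < Br^-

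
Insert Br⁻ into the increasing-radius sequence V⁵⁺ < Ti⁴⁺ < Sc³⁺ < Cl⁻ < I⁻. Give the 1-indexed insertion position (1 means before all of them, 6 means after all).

5

Work out protons and electrons: V⁵⁺ (Z=23, 18 e⁻), Ti⁴⁺ (Z=22, 18 e⁻), Sc³⁺ (Z=21, 18 e⁻), Cl⁻ (Z=17, 18 e⁻), Br⁻ (Z=35, 36 e⁻), I⁻ (Z=53, 54 e⁻). V⁵⁺ < Ti⁴⁺ (both 18 e⁻, Z=23>22); Ti⁴⁺ < Sc³⁺ (both 18 e⁻, Z=22>21); Sc³⁺ < Cl⁻ (isoelectronic, higher Z=21 is smaller); Cl⁻ < Br⁻ (same group, 1 shell fewer); Br⁻ < I⁻ (same group, 1 shell fewer).
With Br⁻ included the full order is V⁵⁺ < Ti⁴⁺ < Sc³⁺ < Cl⁻ < Br⁻ < I⁻, so it takes position 5.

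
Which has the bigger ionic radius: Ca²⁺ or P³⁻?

Each ion has 18 electrons. The ranking follows nuclear charge in reverse — greater Z gives a smaller radius. Ca²⁺ (Z=20), P³⁻ (Z=15).

P³⁻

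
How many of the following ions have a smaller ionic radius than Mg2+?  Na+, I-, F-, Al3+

Electron counts and nuclear charges: Al3+ (Z=13, 10 e⁻), Mg2+ (Z=12, 10 e⁻), Na+ (Z=11, 10 e⁻), F- (Z=9, 10 e⁻), I- (Z=53, 54 e⁻). Al3+ < Mg2+ (isoelectronic, higher Z=13 is smaller); Mg2+ < Na+ (isoelectronic, higher Z=12 is smaller); Na+ < F- (isoelectronic, higher Z=11 is smaller); F- < I- (same group, period 2 vs 5).
Relative to Mg2+, the ions that are smaller are Al3+. Count: 1.

1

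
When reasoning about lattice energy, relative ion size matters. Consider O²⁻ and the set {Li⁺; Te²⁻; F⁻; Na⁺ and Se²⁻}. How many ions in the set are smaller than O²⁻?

3

Electron counts and nuclear charges: Li⁺: 2 e⁻, Z=3, Na⁺: 10 e⁻, Z=11, F⁻: 10 e⁻, Z=9, O²⁻: 10 e⁻, Z=8, Se²⁻: 36 e⁻, Z=34, Te²⁻: 54 e⁻, Z=52. Li⁺ < Na⁺ (same group, 1 shell fewer); Na⁺ < F⁻ (isoelectronic, higher Z=11 is smaller); F⁻ < O²⁻ (both 10 e⁻, Z=9>8); O²⁻ < Se²⁻ (same group, period 2 vs 4); Se²⁻ < Te²⁻ (same group, period 4 vs 5).
Placing each against O²⁻: smaller — Li⁺, Na⁺, F⁻; larger — Se²⁻, Te²⁻. That's 3.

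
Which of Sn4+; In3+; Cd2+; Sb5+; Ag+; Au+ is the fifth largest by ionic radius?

Sb5+: 46 e⁻, Z=51, Sn4+: 46 e⁻, Z=50, In3+: 46 e⁻, Z=49, Cd2+: 46 e⁻, Z=48, Ag+: 46 e⁻, Z=47, Au+: 78 e⁻, Z=79. Sb5+ < Sn4+ (both 46 e⁻, Z=51>50); Sn4+ < In3+ (isoelectronic, higher Z=50 is smaller); In3+ < Cd2+ (isoelectronic, higher Z=49 is smaller); Cd2+ < Ag+ (both 46 e⁻, Z=48>47); Ag+ < Au+ (same group, period 5 vs 6).
Ordering: Sb5+ < Sn4+ < In3+ < Cd2+ < Ag+ < Au+. The fifth largest is Sn4+.

Sn4+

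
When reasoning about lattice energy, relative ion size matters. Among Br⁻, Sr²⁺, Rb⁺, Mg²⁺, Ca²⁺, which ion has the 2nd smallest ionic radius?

Tabulating Z and e⁻: Mg²⁺ (Z=12, 10 e⁻), Ca²⁺ (Z=20, 18 e⁻), Sr²⁺ (Z=38, 36 e⁻), Rb⁺ (Z=37, 36 e⁻), Br⁻ (Z=35, 36 e⁻). Mg²⁺ < Ca²⁺ (same group, period 3 vs 4); Ca²⁺ < Sr²⁺ (same group, period 4 vs 5); Sr²⁺ < Rb⁺ (both 36 e⁻, Z=38>37); Rb⁺ < Br⁻ (both 36 e⁻, Z=37>35).
Ordering: Mg²⁺ < Ca²⁺ < Sr²⁺ < Rb⁺ < Br⁻. The 2nd smallest is Ca²⁺.

Ca²⁺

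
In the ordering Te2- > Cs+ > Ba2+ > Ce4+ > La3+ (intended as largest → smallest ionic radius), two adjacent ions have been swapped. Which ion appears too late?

Scanning neighbour by neighbour, only Ce4+/La3+ violates a trend: both have 54 electrons but Z(Ce)=58 > Z(La)=57, so Ce4+ should be the smaller of the two. That makes La3+ the one sitting a position late relative to where it belongs.

La3+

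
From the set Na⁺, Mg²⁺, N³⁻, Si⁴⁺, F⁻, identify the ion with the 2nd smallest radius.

Isoelectronic series (10 e⁻ each). Size is set by nuclear charge: more protons means a smaller ion. Si⁴⁺ (Z=14), Mg²⁺ (Z=12), Na⁺ (Z=11), F⁻ (Z=9), N³⁻ (Z=7).
So the order is Si⁴⁺ < Mg²⁺ < Na⁺ < F⁻ < N³⁻; the 2nd-smallest ion is Mg²⁺.

Mg²⁺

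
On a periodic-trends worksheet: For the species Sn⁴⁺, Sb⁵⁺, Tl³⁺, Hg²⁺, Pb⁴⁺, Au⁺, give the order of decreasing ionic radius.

Work out protons and electrons: Sb⁵⁺ has 46 e⁻ (Z=51), Sn⁴⁺ has 46 e⁻ (Z=50), Pb⁴⁺ has 78 e⁻ (Z=82), Tl³⁺ has 78 e⁻ (Z=81), Hg²⁺ has 78 e⁻ (Z=80), Au⁺ has 78 e⁻ (Z=79). Sb⁵⁺ < Sn⁴⁺ (both 46 e⁻, Z=51>50); Sn⁴⁺ < Pb⁴⁺ (same group, 1 shell fewer); Pb⁴⁺ < Tl³⁺ (both 78 e⁻, Z=82>81); Tl³⁺ < Hg²⁺ (isoelectronic, higher Z=81 is smaller); Hg²⁺ < Au⁺ (isoelectronic, higher Z=80 is smaller).

Au⁺ > Hg²⁺ > Tl³⁺ > Pb⁴⁺ > Sn⁴⁺ > Sb⁵⁺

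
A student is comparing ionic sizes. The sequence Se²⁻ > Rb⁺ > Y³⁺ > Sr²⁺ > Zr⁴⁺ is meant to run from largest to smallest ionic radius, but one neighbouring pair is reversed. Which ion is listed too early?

Check each adjacent pair. Y³⁺ and Sr²⁺ are reversed: both have 36 electrons but Z(Y)=39 > Z(Sr)=38, so Y³⁺ should be the smaller of the two. No other neighbouring pair contradicts the periodic trends, so Y³⁺ is the ion listed too early.

Y³⁺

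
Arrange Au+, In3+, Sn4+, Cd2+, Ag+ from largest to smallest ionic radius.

Au+ > Ag+ > Cd2+ > In3+ > Sn4+

Tabulating Z and e⁻: Sn4+ has 46 e⁻ (Z=50), In3+ has 46 e⁻ (Z=49), Cd2+ has 46 e⁻ (Z=48), Ag+ has 46 e⁻ (Z=47), Au+ has 78 e⁻ (Z=79). Sn4+ < In3+ (isoelectronic, higher Z=50 is smaller); In3+ < Cd2+ (isoelectronic, higher Z=49 is smaller); Cd2+ < Ag+ (isoelectronic, higher Z=48 is smaller); Ag+ < Au+ (same group, period 5 vs 6).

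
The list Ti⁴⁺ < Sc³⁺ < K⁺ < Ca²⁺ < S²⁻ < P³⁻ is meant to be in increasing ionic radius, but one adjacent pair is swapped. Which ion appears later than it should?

The pair K⁺, Ca²⁺ is the wrong way round — they are isoelectronic (18 e⁻) and Ca has more protons than K (20 vs 19), making Ca²⁺ smaller. All other adjacent pairs agree with periodic trends, so Ca²⁺ is the misplaced ion.

Ca²⁺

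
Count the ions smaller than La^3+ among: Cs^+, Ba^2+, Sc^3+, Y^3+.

Tabulating Z and e⁻: Sc^3+ (Z=21, 18 e⁻), Y^3+ (Z=39, 36 e⁻), La^3+ (Z=57, 54 e⁻), Ba^2+ (Z=56, 54 e⁻), Cs^+ (Z=55, 54 e⁻). Sc^3+ < Y^3+ (same group, 1 shell fewer); Y^3+ < La^3+ (same group, 1 shell fewer); La^3+ < Ba^2+ (both 54 e⁻, Z=57>56); Ba^2+ < Cs^+ (isoelectronic, higher Z=56 is smaller).
Relative to La^3+, the ions that are smaller are Sc^3+, Y^3+. That's 2.

2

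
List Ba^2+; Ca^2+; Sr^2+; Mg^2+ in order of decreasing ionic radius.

Ba^2+ > Sr^2+ > Ca^2+ > Mg^2+

Same group, same charge. Going down the group adds an extra shell of electrons, so the ion gets larger: Mg^2+ is highest in the group and smallest.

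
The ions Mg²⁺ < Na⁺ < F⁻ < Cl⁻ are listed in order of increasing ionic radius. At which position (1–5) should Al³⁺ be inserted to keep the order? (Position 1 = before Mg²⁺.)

1

Al³⁺ has 10 e⁻ (Z=13), Mg²⁺ has 10 e⁻ (Z=12), Na⁺ has 10 e⁻ (Z=11), F⁻ has 10 e⁻ (Z=9), Cl⁻ has 18 e⁻ (Z=17). Al³⁺ < Mg²⁺ (both 10 e⁻, Z=13>12); Mg²⁺ < Na⁺ (both 10 e⁻, Z=12>11); Na⁺ < F⁻ (both 10 e⁻, Z=11>9); F⁻ < Cl⁻ (same group, period 2 vs 3).
With Al³⁺ included the full order is Al³⁺ < Mg²⁺ < Na⁺ < F⁻ < Cl⁻, so it takes position 1.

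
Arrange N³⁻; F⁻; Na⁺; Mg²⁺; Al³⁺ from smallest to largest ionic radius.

Each ion has 10 electrons. The ranking follows nuclear charge in reverse — greater Z gives a smaller radius. Al³⁺ (Z=13), Mg²⁺ (Z=12), Na⁺ (Z=11), F⁻ (Z=9), N³⁻ (Z=7).

Al³⁺ < Mg²⁺ < Na⁺ < F⁻ < N³⁻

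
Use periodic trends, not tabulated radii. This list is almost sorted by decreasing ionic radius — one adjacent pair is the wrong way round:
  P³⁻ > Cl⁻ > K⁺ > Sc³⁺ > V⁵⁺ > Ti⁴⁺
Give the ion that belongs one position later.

Check each adjacent pair. V⁵⁺ and Ti⁴⁺ are reversed: they are isoelectronic (18 e⁻) and V has more protons than Ti (23 vs 22), making V⁵⁺ smaller. No other neighbouring pair contradicts the periodic trends, so V⁵⁺ is the ion listed too early.

V⁵⁺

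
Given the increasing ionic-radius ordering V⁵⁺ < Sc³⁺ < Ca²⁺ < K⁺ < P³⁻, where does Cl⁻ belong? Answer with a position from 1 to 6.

Each ion has 18 electrons. The ranking follows nuclear charge in reverse — greater Z gives a smaller radius. V⁵⁺ (Z=23), Sc³⁺ (Z=21), Ca²⁺ (Z=20), K⁺ (Z=19), Cl⁻ (Z=17), P³⁻ (Z=15).
Putting Cl⁻ in gives V⁵⁺ < Sc³⁺ < Ca²⁺ < K⁺ < Cl⁻ < P³⁻; it lands at slot 5.

5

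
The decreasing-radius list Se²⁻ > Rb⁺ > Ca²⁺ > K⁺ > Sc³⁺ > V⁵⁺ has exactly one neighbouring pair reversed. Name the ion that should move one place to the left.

Scanning neighbour by neighbour, only Ca²⁺/K⁺ violates a trend: Ca²⁺ and K⁺ share 18 electrons; the higher nuclear charge on Ca (Z=20) contracts it more, so Ca²⁺ < K⁺. That makes K⁺ the one sitting a position late relative to where it belongs.

K⁺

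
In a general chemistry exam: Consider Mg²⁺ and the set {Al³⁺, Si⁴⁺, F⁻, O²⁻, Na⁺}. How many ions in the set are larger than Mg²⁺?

Each ion has 10 electrons. The ranking follows nuclear charge in reverse — greater Z gives a smaller radius. Si⁴⁺ (Z=14), Al³⁺ (Z=13), Mg²⁺ (Z=12), Na⁺ (Z=11), F⁻ (Z=9), O²⁻ (Z=8).
Relative to Mg²⁺, the ions that are larger are Na⁺, F⁻, O²⁻. Count: 3.

3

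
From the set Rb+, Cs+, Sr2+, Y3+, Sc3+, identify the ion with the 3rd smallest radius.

Tabulating Z and e⁻: Sc3+ (Z=21, 18 e⁻), Y3+ (Z=39, 36 e⁻), Sr2+ (Z=38, 36 e⁻), Rb+ (Z=37, 36 e⁻), Cs+ (Z=55, 54 e⁻). Sc3+ < Y3+ (same group, 1 shell fewer); Y3+ < Sr2+ (isoelectronic, higher Z=39 is smaller); Sr2+ < Rb+ (isoelectronic, higher Z=38 is smaller); Rb+ < Cs+ (same group, period 5 vs 6).
So the order is Sc3+ < Y3+ < Sr2+ < Rb+ < Cs+; the 3rd-smallest ion is Sr2+.

Sr2+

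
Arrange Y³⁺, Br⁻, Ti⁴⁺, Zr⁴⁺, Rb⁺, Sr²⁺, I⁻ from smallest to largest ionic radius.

Ti⁴⁺ < Zr⁴⁺ < Y³⁺ < Sr²⁺ < Rb⁺ < Br⁻ < I⁻

Electron counts and nuclear charges: Ti⁴⁺: 18 e⁻, Z=22, Zr⁴⁺: 36 e⁻, Z=40, Y³⁺: 36 e⁻, Z=39, Sr²⁺: 36 e⁻, Z=38, Rb⁺: 36 e⁻, Z=37, Br⁻: 36 e⁻, Z=35, I⁻: 54 e⁻, Z=53. Ti⁴⁺ < Zr⁴⁺ (same group, period 4 vs 5); Zr⁴⁺ < Y³⁺ (isoelectronic, higher Z=40 is smaller); Y³⁺ < Sr²⁺ (isoelectronic, higher Z=39 is smaller); Sr²⁺ < Rb⁺ (isoelectronic, higher Z=38 is smaller); Rb⁺ < Br⁻ (isoelectronic, higher Z=37 is smaller); Br⁻ < I⁻ (same group, period 4 vs 5).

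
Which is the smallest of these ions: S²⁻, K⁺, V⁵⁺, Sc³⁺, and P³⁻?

V⁵⁺

Isoelectronic series (18 e⁻ each). Size is set by nuclear charge: more protons means a smaller ion. V⁵⁺ (Z=23), Sc³⁺ (Z=21), K⁺ (Z=19), S²⁻ (Z=16), P³⁻ (Z=15).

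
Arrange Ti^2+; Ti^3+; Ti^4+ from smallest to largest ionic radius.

Ti^4+ < Ti^3+ < Ti^2+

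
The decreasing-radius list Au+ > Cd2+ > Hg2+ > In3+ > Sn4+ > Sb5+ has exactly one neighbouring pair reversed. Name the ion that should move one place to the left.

Hg2+

Scanning neighbour by neighbour, only Cd2+/Hg2+ violates a trend: both in group 12 with the same charge; Cd2+ (period 5) has the smaller radius. That makes Hg2+ the one sitting a position late relative to where it belongs.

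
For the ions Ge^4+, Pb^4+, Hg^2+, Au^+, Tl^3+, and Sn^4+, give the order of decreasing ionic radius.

Electron counts and nuclear charges: Ge^4+: 28 e⁻, Z=32, Sn^4+: 46 e⁻, Z=50, Pb^4+: 78 e⁻, Z=82, Tl^3+: 78 e⁻, Z=81, Hg^2+: 78 e⁻, Z=80, Au^+: 78 e⁻, Z=79. Ge^4+ < Sn^4+ (same group, period 4 vs 5); Sn^4+ < Pb^4+ (same group, period 5 vs 6); Pb^4+ < Tl^3+ (isoelectronic, higher Z=82 is smaller); Tl^3+ < Hg^2+ (both 78 e⁻, Z=81>80); Hg^2+ < Au^+ (both 78 e⁻, Z=80>79).

Au^+ > Hg^2+ > Tl^3+ > Pb^4+ > Sn^4+ > Ge^4+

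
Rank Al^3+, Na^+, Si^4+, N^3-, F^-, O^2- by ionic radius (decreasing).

N^3- > O^2- > F^- > Na^+ > Al^3+ > Si^4+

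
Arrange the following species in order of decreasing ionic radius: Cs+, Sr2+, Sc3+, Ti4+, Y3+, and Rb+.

Cs+ > Rb+ > Sr2+ > Y3+ > Sc3+ > Ti4+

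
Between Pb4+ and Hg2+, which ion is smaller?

Pb4+

Isoelectronic series (78 e⁻ each). Size is set by nuclear charge: more protons means a smaller ion. Pb4+ (Z=82), Hg2+ (Z=80).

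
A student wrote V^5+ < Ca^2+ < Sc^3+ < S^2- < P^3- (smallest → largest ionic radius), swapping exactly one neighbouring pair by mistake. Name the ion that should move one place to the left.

Sc^3+

Scanning neighbour by neighbour, only Ca^2+/Sc^3+ violates a trend: they are isoelectronic (18 e⁻) and Sc has more protons than Ca (21 vs 20), making Sc^3+ smaller. That makes Sc^3+ the one sitting a position late relative to where it belongs.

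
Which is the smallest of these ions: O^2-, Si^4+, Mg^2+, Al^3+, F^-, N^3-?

Si^4+

All of these have 10 electrons (isoelectronic). With the same electron cloud, the ion with the most protons pulls it in tightest. Nuclear charges: Si^4+ (Z=14), Al^3+ (Z=13), Mg^2+ (Z=12), F^- (Z=9), O^2- (Z=8), N^3- (Z=7). Highest Z is smallest.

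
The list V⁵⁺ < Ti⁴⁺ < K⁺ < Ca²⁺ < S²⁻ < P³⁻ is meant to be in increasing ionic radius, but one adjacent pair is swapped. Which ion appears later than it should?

Ca²⁺

Compare adjacent ions: Ca²⁺ and K⁺ share 18 electrons; the higher nuclear charge on Ca (Z=20) contracts it more, so Ca²⁺ < K⁺ — yet in this increasing list K⁺ sits before Ca²⁺. Nothing else is reversed, so Ca²⁺ should move one place to the left.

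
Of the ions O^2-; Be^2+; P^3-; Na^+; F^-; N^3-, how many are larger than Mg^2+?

Tabulating Z and e⁻: Be^2+ has 2 e⁻ (Z=4), Mg^2+ has 10 e⁻ (Z=12), Na^+ has 10 e⁻ (Z=11), F^- has 10 e⁻ (Z=9), O^2- has 10 e⁻ (Z=8), N^3- has 10 e⁻ (Z=7), P^3- has 18 e⁻ (Z=15). Be^2+ < Mg^2+ (same group, 1 shell fewer); Mg^2+ < Na^+ (isoelectronic, higher Z=12 is smaller); Na^+ < F^- (both 10 e⁻, Z=11>9); F^- < O^2- (both 10 e⁻, Z=9>8); O^2- < N^3- (both 10 e⁻, Z=8>7); N^3- < P^3- (same group, period 2 vs 3).
Placing each against Mg^2+: smaller — Be^2+; larger — Na^+, F^-, O^2-, N^3-, P^3-. So 5 are larger.

5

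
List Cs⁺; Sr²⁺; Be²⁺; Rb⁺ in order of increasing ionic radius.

Be²⁺ < Sr²⁺ < Rb⁺ < Cs⁺

Electron counts and nuclear charges: Be²⁺ (Z=4, 2 e⁻), Sr²⁺ (Z=38, 36 e⁻), Rb⁺ (Z=37, 36 e⁻), Cs⁺ (Z=55, 54 e⁻). Be²⁺ < Sr²⁺ (same group, period 2 vs 5); Sr²⁺ < Rb⁺ (isoelectronic, higher Z=38 is smaller); Rb⁺ < Cs⁺ (same group, period 5 vs 6).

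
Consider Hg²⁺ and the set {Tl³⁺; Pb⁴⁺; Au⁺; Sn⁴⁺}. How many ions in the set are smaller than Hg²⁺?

3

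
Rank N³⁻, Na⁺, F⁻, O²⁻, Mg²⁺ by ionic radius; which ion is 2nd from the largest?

These species are isoelectronic with 10 electrons. The only difference is the number of protons: Mg²⁺ (Z=12), Na⁺ (Z=11), F⁻ (Z=9), O²⁻ (Z=8), N³⁻ (Z=7). The strongest nuclear pull (Mg²⁺) gives the smallest ion.
Ordering: Mg²⁺ < Na⁺ < F⁻ < O²⁻ < N³⁻. The 2nd largest is O²⁻.

O²⁻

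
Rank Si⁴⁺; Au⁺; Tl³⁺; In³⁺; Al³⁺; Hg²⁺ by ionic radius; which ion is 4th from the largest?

In³⁺

First list Z and electron count for each: Si⁴⁺ (Z=14, 10 e⁻), Al³⁺ (Z=13, 10 e⁻), In³⁺ (Z=49, 46 e⁻), Tl³⁺ (Z=81, 78 e⁻), Hg²⁺ (Z=80, 78 e⁻), Au⁺ (Z=79, 78 e⁻). Si⁴⁺ < Al³⁺ (isoelectronic, higher Z=14 is smaller); Al³⁺ < In³⁺ (same group, period 3 vs 5); In³⁺ < Tl³⁺ (same group, 1 shell fewer); Tl³⁺ < Hg²⁺ (both 78 e⁻, Z=81>80); Hg²⁺ < Au⁺ (both 78 e⁻, Z=80>79).
Full ascending order: Si⁴⁺ < Al³⁺ < In³⁺ < Tl³⁺ < Hg²⁺ < Au⁺. Counting from the largest, position 4 is In³⁺.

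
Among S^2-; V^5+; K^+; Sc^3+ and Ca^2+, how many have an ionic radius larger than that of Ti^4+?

All of these have 18 electrons (isoelectronic). With the same electron cloud, the ion with the most protons pulls it in tightest. Nuclear charges: V^5+ (Z=23), Ti^4+ (Z=22), Sc^3+ (Z=21), Ca^2+ (Z=20), K^+ (Z=19), S^2- (Z=16). Highest Z is smallest.
Relative to Ti^4+, the ions that are larger are Sc^3+, Ca^2+, K^+, S^2-. That's 4.

4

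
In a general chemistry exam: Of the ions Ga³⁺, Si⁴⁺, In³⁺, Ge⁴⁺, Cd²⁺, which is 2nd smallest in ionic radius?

Ge⁴⁺

First list Z and electron count for each: Si⁴⁺: 10 e⁻, Z=14, Ge⁴⁺: 28 e⁻, Z=32, Ga³⁺: 28 e⁻, Z=31, In³⁺: 46 e⁻, Z=49, Cd²⁺: 46 e⁻, Z=48. Si⁴⁺ < Ge⁴⁺ (same group, period 3 vs 4); Ge⁴⁺ < Ga³⁺ (both 28 e⁻, Z=32>31); Ga³⁺ < In³⁺ (same group, 1 shell fewer); In³⁺ < Cd²⁺ (isoelectronic, higher Z=49 is smaller).
Full ascending order: Si⁴⁺ < Ge⁴⁺ < Ga³⁺ < In³⁺ < Cd²⁺. Counting from the smallest, position 2 is Ge⁴⁺.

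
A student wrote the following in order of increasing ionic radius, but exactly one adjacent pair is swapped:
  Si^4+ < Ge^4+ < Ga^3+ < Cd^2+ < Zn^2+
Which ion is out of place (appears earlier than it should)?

Check each adjacent pair. Cd^2+ and Zn^2+ are reversed: same group and charge — period 4 sits above period 5, so Zn^2+ is smaller. No other neighbouring pair contradicts the periodic trends, so Cd^2+ is the ion listed too early.

Cd^2+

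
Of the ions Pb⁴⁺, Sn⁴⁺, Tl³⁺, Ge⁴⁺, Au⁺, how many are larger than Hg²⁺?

1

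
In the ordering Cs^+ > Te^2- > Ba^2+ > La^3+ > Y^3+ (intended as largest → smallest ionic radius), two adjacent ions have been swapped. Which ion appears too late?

Te^2-

Check each adjacent pair. Cs^+ and Te^2- are reversed: both have 54 electrons but Z(Cs)=55 > Z(Te)=52, so Cs^+ should be the smaller of the two. No other neighbouring pair contradicts the periodic trends, so Te^2- is the ion listed too late.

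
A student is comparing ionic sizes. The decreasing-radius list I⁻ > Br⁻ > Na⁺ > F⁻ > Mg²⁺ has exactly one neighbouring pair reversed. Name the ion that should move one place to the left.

F⁻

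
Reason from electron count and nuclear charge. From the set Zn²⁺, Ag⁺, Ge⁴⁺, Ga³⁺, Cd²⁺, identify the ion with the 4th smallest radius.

Cd²⁺

First list Z and electron count for each: Ge⁴⁺ has 28 e⁻ (Z=32), Ga³⁺ has 28 e⁻ (Z=31), Zn²⁺ has 28 e⁻ (Z=30), Cd²⁺ has 46 e⁻ (Z=48), Ag⁺ has 46 e⁻ (Z=47). Ge⁴⁺ < Ga³⁺ (both 28 e⁻, Z=32>31); Ga³⁺ < Zn²⁺ (isoelectronic, higher Z=31 is smaller); Zn²⁺ < Cd²⁺ (same group, 1 shell fewer); Cd²⁺ < Ag⁺ (both 46 e⁻, Z=48>47).
So the order is Ge⁴⁺ < Ga³⁺ < Zn²⁺ < Cd²⁺ < Ag⁺; the 4th-smallest ion is Cd²⁺.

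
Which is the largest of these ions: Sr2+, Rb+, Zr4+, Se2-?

Se2-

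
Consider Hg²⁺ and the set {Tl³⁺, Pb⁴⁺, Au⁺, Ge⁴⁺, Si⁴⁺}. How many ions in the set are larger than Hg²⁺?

1

Tabulating Z and e⁻: Si⁴⁺ (Z=14, 10 e⁻), Ge⁴⁺ (Z=32, 28 e⁻), Pb⁴⁺ (Z=82, 78 e⁻), Tl³⁺ (Z=81, 78 e⁻), Hg²⁺ (Z=80, 78 e⁻), Au⁺ (Z=79, 78 e⁻). Si⁴⁺ < Ge⁴⁺ (same group, 1 shell fewer); Ge⁴⁺ < Pb⁴⁺ (same group, period 4 vs 6); Pb⁴⁺ < Tl³⁺ (both 78 e⁻, Z=82>81); Tl³⁺ < Hg²⁺ (isoelectronic, higher Z=81 is smaller); Hg²⁺ < Au⁺ (isoelectronic, higher Z=80 is smaller).
Placing each against Hg²⁺: smaller — Si⁴⁺, Ge⁴⁺, Pb⁴⁺, Tl³⁺; larger — Au⁺. That's 1.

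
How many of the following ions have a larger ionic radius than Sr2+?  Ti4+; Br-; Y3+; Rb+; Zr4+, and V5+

2

Tabulating Z and e⁻: V5+ (Z=23, 18 e⁻), Ti4+ (Z=22, 18 e⁻), Zr4+ (Z=40, 36 e⁻), Y3+ (Z=39, 36 e⁻), Sr2+ (Z=38, 36 e⁻), Rb+ (Z=37, 36 e⁻), Br- (Z=35, 36 e⁻). V5+ < Ti4+ (both 18 e⁻, Z=23>22); Ti4+ < Zr4+ (same group, period 4 vs 5); Zr4+ < Y3+ (both 36 e⁻, Z=40>39); Y3+ < Sr2+ (isoelectronic, higher Z=39 is smaller); Sr2+ < Rb+ (both 36 e⁻, Z=38>37); Rb+ < Br- (isoelectronic, higher Z=37 is smaller).
Overall: V5+ < Ti4+ < Zr4+ < Y3+ < Sr2+ < Rb+ < Br-. Sr2+ has 4 below it and 2 above. That's 2.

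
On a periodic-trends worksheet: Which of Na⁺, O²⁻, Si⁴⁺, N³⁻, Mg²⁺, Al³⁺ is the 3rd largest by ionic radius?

Na⁺

Each ion has 10 electrons. The ranking follows nuclear charge in reverse — greater Z gives a smaller radius. Si⁴⁺ (Z=14), Al³⁺ (Z=13), Mg²⁺ (Z=12), Na⁺ (Z=11), O²⁻ (Z=8), N³⁻ (Z=7).
Ordering: Si⁴⁺ < Al³⁺ < Mg²⁺ < Na⁺ < O²⁻ < N³⁻. The 3rd largest is Na⁺.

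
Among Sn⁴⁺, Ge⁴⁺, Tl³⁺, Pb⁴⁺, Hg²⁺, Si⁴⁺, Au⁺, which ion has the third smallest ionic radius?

First list Z and electron count for each: Si⁴⁺ (Z=14, 10 e⁻), Ge⁴⁺ (Z=32, 28 e⁻), Sn⁴⁺ (Z=50, 46 e⁻), Pb⁴⁺ (Z=82, 78 e⁻), Tl³⁺ (Z=81, 78 e⁻), Hg²⁺ (Z=80, 78 e⁻), Au⁺ (Z=79, 78 e⁻). Si⁴⁺ < Ge⁴⁺ (same group, 1 shell fewer); Ge⁴⁺ < Sn⁴⁺ (same group, 1 shell fewer); Sn⁴⁺ < Pb⁴⁺ (same group, 1 shell fewer); Pb⁴⁺ < Tl³⁺ (both 78 e⁻, Z=82>81); Tl³⁺ < Hg²⁺ (both 78 e⁻, Z=81>80); Hg²⁺ < Au⁺ (both 78 e⁻, Z=80>79).
So the order is Si⁴⁺ < Ge⁴⁺ < Sn⁴⁺ < Pb⁴⁺ < Tl³⁺ < Hg²⁺ < Au⁺; the 3rd-smallest ion is Sn⁴⁺.

Sn⁴⁺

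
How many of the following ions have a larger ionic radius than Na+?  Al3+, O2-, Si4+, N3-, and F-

Isoelectronic series (10 e⁻ each). Size is set by nuclear charge: more protons means a smaller ion. Si4+ (Z=14), Al3+ (Z=13), Na+ (Z=11), F- (Z=9), O2- (Z=8), N3- (Z=7).
Relative to Na+, the ions that are larger are F-, O2-, N3-. So 3 are larger.

3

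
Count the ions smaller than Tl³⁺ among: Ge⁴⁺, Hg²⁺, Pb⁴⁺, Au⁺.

2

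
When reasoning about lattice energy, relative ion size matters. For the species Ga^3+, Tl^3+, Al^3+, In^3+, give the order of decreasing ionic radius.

Tl^3+ > In^3+ > Ga^3+ > Al^3+

All are in the same group with charge +3. Radius grows down the group as n (the outermost shell) increases.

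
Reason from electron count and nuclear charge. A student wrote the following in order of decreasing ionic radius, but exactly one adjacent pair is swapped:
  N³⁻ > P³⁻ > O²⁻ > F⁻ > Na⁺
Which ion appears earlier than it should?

Scanning neighbour by neighbour, only N³⁻/P³⁻ violates a trend: both in group 15 with the same charge; N³⁻ (period 2) has the smaller radius. That makes N³⁻ the one sitting a position early relative to where it belongs.

N³⁻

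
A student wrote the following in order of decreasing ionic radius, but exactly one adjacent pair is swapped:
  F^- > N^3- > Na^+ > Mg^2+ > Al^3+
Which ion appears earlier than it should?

Scanning neighbour by neighbour, only F^-/N^3- violates a trend: both have 10 electrons but Z(F)=9 > Z(N)=7, so F^- should be the smaller of the two. That makes F^- the one sitting a position early relative to where it belongs.

F^-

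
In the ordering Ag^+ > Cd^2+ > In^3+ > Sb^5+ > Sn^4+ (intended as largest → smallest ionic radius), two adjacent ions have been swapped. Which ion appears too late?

Scanning neighbour by neighbour, only Sb^5+/Sn^4+ violates a trend: they are isoelectronic (46 e⁻) and Sb has more protons than Sn (51 vs 50), making Sb^5+ smaller. That makes Sn^4+ the one sitting a position late relative to where it belongs.

Sn^4+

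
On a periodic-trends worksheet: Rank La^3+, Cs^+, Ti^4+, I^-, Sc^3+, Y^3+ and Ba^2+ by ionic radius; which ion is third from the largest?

Ba^2+

Work out protons and electrons: Ti^4+: 18 e⁻, Z=22, Sc^3+: 18 e⁻, Z=21, Y^3+: 36 e⁻, Z=39, La^3+: 54 e⁻, Z=57, Ba^2+: 54 e⁻, Z=56, Cs^+: 54 e⁻, Z=55, I^-: 54 e⁻, Z=53. Ti^4+ < Sc^3+ (isoelectronic, higher Z=22 is smaller); Sc^3+ < Y^3+ (same group, period 4 vs 5); Y^3+ < La^3+ (same group, 1 shell fewer); La^3+ < Ba^2+ (isoelectronic, higher Z=57 is smaller); Ba^2+ < Cs^+ (both 54 e⁻, Z=56>55); Cs^+ < I^- (isoelectronic, higher Z=55 is smaller).
That gives Ti^4+ < Sc^3+ < Y^3+ < La^3+ < Ba^2+ < Cs^+ < I^-. From the largest end, number 3 is Ba^2+.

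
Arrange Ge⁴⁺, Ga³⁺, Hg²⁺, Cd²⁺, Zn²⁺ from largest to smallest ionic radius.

Hg²⁺ > Cd²⁺ > Zn²⁺ > Ga³⁺ > Ge⁴⁺

Work out protons and electrons: Ge⁴⁺: 28 e⁻, Z=32, Ga³⁺: 28 e⁻, Z=31, Zn²⁺: 28 e⁻, Z=30, Cd²⁺: 46 e⁻, Z=48, Hg²⁺: 78 e⁻, Z=80. Ge⁴⁺ < Ga³⁺ (isoelectronic, higher Z=32 is smaller); Ga³⁺ < Zn²⁺ (isoelectronic, higher Z=31 is smaller); Zn²⁺ < Cd²⁺ (same group, period 4 vs 5); Cd²⁺ < Hg²⁺ (same group, 1 shell fewer).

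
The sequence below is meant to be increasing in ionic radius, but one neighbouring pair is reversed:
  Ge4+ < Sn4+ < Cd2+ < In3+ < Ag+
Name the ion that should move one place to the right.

Cd2+

The pair Cd2+, In3+ is the wrong way round — they are isoelectronic (46 e⁻) and In has more protons than Cd (49 vs 48), making In3+ smaller. All other adjacent pairs agree with periodic trends, so Cd2+ is the misplaced ion.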